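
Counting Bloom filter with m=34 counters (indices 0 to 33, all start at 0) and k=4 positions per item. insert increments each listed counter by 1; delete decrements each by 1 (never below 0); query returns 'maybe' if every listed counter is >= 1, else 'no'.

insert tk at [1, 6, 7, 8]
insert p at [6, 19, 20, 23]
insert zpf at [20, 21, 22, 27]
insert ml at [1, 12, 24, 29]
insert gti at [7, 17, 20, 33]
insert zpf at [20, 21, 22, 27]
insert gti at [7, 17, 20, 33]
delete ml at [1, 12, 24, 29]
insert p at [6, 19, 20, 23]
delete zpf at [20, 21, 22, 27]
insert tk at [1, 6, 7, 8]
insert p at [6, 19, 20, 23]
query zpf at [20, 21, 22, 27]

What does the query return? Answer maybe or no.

Answer: maybe

Derivation:
Step 1: insert tk at [1, 6, 7, 8] -> counters=[0,1,0,0,0,0,1,1,1,0,0,0,0,0,0,0,0,0,0,0,0,0,0,0,0,0,0,0,0,0,0,0,0,0]
Step 2: insert p at [6, 19, 20, 23] -> counters=[0,1,0,0,0,0,2,1,1,0,0,0,0,0,0,0,0,0,0,1,1,0,0,1,0,0,0,0,0,0,0,0,0,0]
Step 3: insert zpf at [20, 21, 22, 27] -> counters=[0,1,0,0,0,0,2,1,1,0,0,0,0,0,0,0,0,0,0,1,2,1,1,1,0,0,0,1,0,0,0,0,0,0]
Step 4: insert ml at [1, 12, 24, 29] -> counters=[0,2,0,0,0,0,2,1,1,0,0,0,1,0,0,0,0,0,0,1,2,1,1,1,1,0,0,1,0,1,0,0,0,0]
Step 5: insert gti at [7, 17, 20, 33] -> counters=[0,2,0,0,0,0,2,2,1,0,0,0,1,0,0,0,0,1,0,1,3,1,1,1,1,0,0,1,0,1,0,0,0,1]
Step 6: insert zpf at [20, 21, 22, 27] -> counters=[0,2,0,0,0,0,2,2,1,0,0,0,1,0,0,0,0,1,0,1,4,2,2,1,1,0,0,2,0,1,0,0,0,1]
Step 7: insert gti at [7, 17, 20, 33] -> counters=[0,2,0,0,0,0,2,3,1,0,0,0,1,0,0,0,0,2,0,1,5,2,2,1,1,0,0,2,0,1,0,0,0,2]
Step 8: delete ml at [1, 12, 24, 29] -> counters=[0,1,0,0,0,0,2,3,1,0,0,0,0,0,0,0,0,2,0,1,5,2,2,1,0,0,0,2,0,0,0,0,0,2]
Step 9: insert p at [6, 19, 20, 23] -> counters=[0,1,0,0,0,0,3,3,1,0,0,0,0,0,0,0,0,2,0,2,6,2,2,2,0,0,0,2,0,0,0,0,0,2]
Step 10: delete zpf at [20, 21, 22, 27] -> counters=[0,1,0,0,0,0,3,3,1,0,0,0,0,0,0,0,0,2,0,2,5,1,1,2,0,0,0,1,0,0,0,0,0,2]
Step 11: insert tk at [1, 6, 7, 8] -> counters=[0,2,0,0,0,0,4,4,2,0,0,0,0,0,0,0,0,2,0,2,5,1,1,2,0,0,0,1,0,0,0,0,0,2]
Step 12: insert p at [6, 19, 20, 23] -> counters=[0,2,0,0,0,0,5,4,2,0,0,0,0,0,0,0,0,2,0,3,6,1,1,3,0,0,0,1,0,0,0,0,0,2]
Query zpf: check counters[20]=6 counters[21]=1 counters[22]=1 counters[27]=1 -> maybe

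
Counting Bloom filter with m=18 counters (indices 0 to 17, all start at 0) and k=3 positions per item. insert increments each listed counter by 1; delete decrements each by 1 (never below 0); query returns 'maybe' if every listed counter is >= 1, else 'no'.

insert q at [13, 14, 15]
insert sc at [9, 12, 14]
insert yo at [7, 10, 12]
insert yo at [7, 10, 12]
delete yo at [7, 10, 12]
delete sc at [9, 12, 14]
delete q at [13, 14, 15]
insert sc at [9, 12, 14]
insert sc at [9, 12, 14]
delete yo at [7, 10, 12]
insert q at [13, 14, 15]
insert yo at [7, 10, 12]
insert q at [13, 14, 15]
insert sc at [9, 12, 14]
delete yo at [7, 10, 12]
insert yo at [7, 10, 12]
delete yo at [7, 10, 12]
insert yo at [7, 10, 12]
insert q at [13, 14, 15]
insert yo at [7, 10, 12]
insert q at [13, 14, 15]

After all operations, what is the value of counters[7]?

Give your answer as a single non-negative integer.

Answer: 2

Derivation:
Step 1: insert q at [13, 14, 15] -> counters=[0,0,0,0,0,0,0,0,0,0,0,0,0,1,1,1,0,0]
Step 2: insert sc at [9, 12, 14] -> counters=[0,0,0,0,0,0,0,0,0,1,0,0,1,1,2,1,0,0]
Step 3: insert yo at [7, 10, 12] -> counters=[0,0,0,0,0,0,0,1,0,1,1,0,2,1,2,1,0,0]
Step 4: insert yo at [7, 10, 12] -> counters=[0,0,0,0,0,0,0,2,0,1,2,0,3,1,2,1,0,0]
Step 5: delete yo at [7, 10, 12] -> counters=[0,0,0,0,0,0,0,1,0,1,1,0,2,1,2,1,0,0]
Step 6: delete sc at [9, 12, 14] -> counters=[0,0,0,0,0,0,0,1,0,0,1,0,1,1,1,1,0,0]
Step 7: delete q at [13, 14, 15] -> counters=[0,0,0,0,0,0,0,1,0,0,1,0,1,0,0,0,0,0]
Step 8: insert sc at [9, 12, 14] -> counters=[0,0,0,0,0,0,0,1,0,1,1,0,2,0,1,0,0,0]
Step 9: insert sc at [9, 12, 14] -> counters=[0,0,0,0,0,0,0,1,0,2,1,0,3,0,2,0,0,0]
Step 10: delete yo at [7, 10, 12] -> counters=[0,0,0,0,0,0,0,0,0,2,0,0,2,0,2,0,0,0]
Step 11: insert q at [13, 14, 15] -> counters=[0,0,0,0,0,0,0,0,0,2,0,0,2,1,3,1,0,0]
Step 12: insert yo at [7, 10, 12] -> counters=[0,0,0,0,0,0,0,1,0,2,1,0,3,1,3,1,0,0]
Step 13: insert q at [13, 14, 15] -> counters=[0,0,0,0,0,0,0,1,0,2,1,0,3,2,4,2,0,0]
Step 14: insert sc at [9, 12, 14] -> counters=[0,0,0,0,0,0,0,1,0,3,1,0,4,2,5,2,0,0]
Step 15: delete yo at [7, 10, 12] -> counters=[0,0,0,0,0,0,0,0,0,3,0,0,3,2,5,2,0,0]
Step 16: insert yo at [7, 10, 12] -> counters=[0,0,0,0,0,0,0,1,0,3,1,0,4,2,5,2,0,0]
Step 17: delete yo at [7, 10, 12] -> counters=[0,0,0,0,0,0,0,0,0,3,0,0,3,2,5,2,0,0]
Step 18: insert yo at [7, 10, 12] -> counters=[0,0,0,0,0,0,0,1,0,3,1,0,4,2,5,2,0,0]
Step 19: insert q at [13, 14, 15] -> counters=[0,0,0,0,0,0,0,1,0,3,1,0,4,3,6,3,0,0]
Step 20: insert yo at [7, 10, 12] -> counters=[0,0,0,0,0,0,0,2,0,3,2,0,5,3,6,3,0,0]
Step 21: insert q at [13, 14, 15] -> counters=[0,0,0,0,0,0,0,2,0,3,2,0,5,4,7,4,0,0]
Final counters=[0,0,0,0,0,0,0,2,0,3,2,0,5,4,7,4,0,0] -> counters[7]=2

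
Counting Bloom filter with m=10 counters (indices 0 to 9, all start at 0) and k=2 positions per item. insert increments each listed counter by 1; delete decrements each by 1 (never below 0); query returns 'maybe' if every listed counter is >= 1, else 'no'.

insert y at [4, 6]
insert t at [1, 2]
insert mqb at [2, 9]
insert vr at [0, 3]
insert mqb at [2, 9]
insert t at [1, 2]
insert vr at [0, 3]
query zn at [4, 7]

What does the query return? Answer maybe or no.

Answer: no

Derivation:
Step 1: insert y at [4, 6] -> counters=[0,0,0,0,1,0,1,0,0,0]
Step 2: insert t at [1, 2] -> counters=[0,1,1,0,1,0,1,0,0,0]
Step 3: insert mqb at [2, 9] -> counters=[0,1,2,0,1,0,1,0,0,1]
Step 4: insert vr at [0, 3] -> counters=[1,1,2,1,1,0,1,0,0,1]
Step 5: insert mqb at [2, 9] -> counters=[1,1,3,1,1,0,1,0,0,2]
Step 6: insert t at [1, 2] -> counters=[1,2,4,1,1,0,1,0,0,2]
Step 7: insert vr at [0, 3] -> counters=[2,2,4,2,1,0,1,0,0,2]
Query zn: check counters[4]=1 counters[7]=0 -> no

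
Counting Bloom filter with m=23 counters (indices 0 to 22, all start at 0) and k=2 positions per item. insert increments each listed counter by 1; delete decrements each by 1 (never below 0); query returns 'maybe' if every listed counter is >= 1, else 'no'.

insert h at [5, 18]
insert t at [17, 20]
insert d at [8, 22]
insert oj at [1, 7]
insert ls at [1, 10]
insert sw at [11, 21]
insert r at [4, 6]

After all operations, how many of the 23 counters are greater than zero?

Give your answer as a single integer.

Step 1: insert h at [5, 18] -> counters=[0,0,0,0,0,1,0,0,0,0,0,0,0,0,0,0,0,0,1,0,0,0,0]
Step 2: insert t at [17, 20] -> counters=[0,0,0,0,0,1,0,0,0,0,0,0,0,0,0,0,0,1,1,0,1,0,0]
Step 3: insert d at [8, 22] -> counters=[0,0,0,0,0,1,0,0,1,0,0,0,0,0,0,0,0,1,1,0,1,0,1]
Step 4: insert oj at [1, 7] -> counters=[0,1,0,0,0,1,0,1,1,0,0,0,0,0,0,0,0,1,1,0,1,0,1]
Step 5: insert ls at [1, 10] -> counters=[0,2,0,0,0,1,0,1,1,0,1,0,0,0,0,0,0,1,1,0,1,0,1]
Step 6: insert sw at [11, 21] -> counters=[0,2,0,0,0,1,0,1,1,0,1,1,0,0,0,0,0,1,1,0,1,1,1]
Step 7: insert r at [4, 6] -> counters=[0,2,0,0,1,1,1,1,1,0,1,1,0,0,0,0,0,1,1,0,1,1,1]
Final counters=[0,2,0,0,1,1,1,1,1,0,1,1,0,0,0,0,0,1,1,0,1,1,1] -> 13 nonzero

Answer: 13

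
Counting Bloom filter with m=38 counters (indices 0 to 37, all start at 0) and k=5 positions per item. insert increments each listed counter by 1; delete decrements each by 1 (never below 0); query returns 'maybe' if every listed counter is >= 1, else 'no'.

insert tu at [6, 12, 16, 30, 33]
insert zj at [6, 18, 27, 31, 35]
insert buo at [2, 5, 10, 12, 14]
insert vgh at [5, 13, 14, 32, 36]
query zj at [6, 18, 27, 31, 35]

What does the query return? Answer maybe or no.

Answer: maybe

Derivation:
Step 1: insert tu at [6, 12, 16, 30, 33] -> counters=[0,0,0,0,0,0,1,0,0,0,0,0,1,0,0,0,1,0,0,0,0,0,0,0,0,0,0,0,0,0,1,0,0,1,0,0,0,0]
Step 2: insert zj at [6, 18, 27, 31, 35] -> counters=[0,0,0,0,0,0,2,0,0,0,0,0,1,0,0,0,1,0,1,0,0,0,0,0,0,0,0,1,0,0,1,1,0,1,0,1,0,0]
Step 3: insert buo at [2, 5, 10, 12, 14] -> counters=[0,0,1,0,0,1,2,0,0,0,1,0,2,0,1,0,1,0,1,0,0,0,0,0,0,0,0,1,0,0,1,1,0,1,0,1,0,0]
Step 4: insert vgh at [5, 13, 14, 32, 36] -> counters=[0,0,1,0,0,2,2,0,0,0,1,0,2,1,2,0,1,0,1,0,0,0,0,0,0,0,0,1,0,0,1,1,1,1,0,1,1,0]
Query zj: check counters[6]=2 counters[18]=1 counters[27]=1 counters[31]=1 counters[35]=1 -> maybe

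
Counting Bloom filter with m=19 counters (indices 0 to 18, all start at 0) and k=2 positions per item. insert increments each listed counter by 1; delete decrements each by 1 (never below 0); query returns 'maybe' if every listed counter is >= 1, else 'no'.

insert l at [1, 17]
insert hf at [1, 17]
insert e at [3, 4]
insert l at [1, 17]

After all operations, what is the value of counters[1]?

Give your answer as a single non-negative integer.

Answer: 3

Derivation:
Step 1: insert l at [1, 17] -> counters=[0,1,0,0,0,0,0,0,0,0,0,0,0,0,0,0,0,1,0]
Step 2: insert hf at [1, 17] -> counters=[0,2,0,0,0,0,0,0,0,0,0,0,0,0,0,0,0,2,0]
Step 3: insert e at [3, 4] -> counters=[0,2,0,1,1,0,0,0,0,0,0,0,0,0,0,0,0,2,0]
Step 4: insert l at [1, 17] -> counters=[0,3,0,1,1,0,0,0,0,0,0,0,0,0,0,0,0,3,0]
Final counters=[0,3,0,1,1,0,0,0,0,0,0,0,0,0,0,0,0,3,0] -> counters[1]=3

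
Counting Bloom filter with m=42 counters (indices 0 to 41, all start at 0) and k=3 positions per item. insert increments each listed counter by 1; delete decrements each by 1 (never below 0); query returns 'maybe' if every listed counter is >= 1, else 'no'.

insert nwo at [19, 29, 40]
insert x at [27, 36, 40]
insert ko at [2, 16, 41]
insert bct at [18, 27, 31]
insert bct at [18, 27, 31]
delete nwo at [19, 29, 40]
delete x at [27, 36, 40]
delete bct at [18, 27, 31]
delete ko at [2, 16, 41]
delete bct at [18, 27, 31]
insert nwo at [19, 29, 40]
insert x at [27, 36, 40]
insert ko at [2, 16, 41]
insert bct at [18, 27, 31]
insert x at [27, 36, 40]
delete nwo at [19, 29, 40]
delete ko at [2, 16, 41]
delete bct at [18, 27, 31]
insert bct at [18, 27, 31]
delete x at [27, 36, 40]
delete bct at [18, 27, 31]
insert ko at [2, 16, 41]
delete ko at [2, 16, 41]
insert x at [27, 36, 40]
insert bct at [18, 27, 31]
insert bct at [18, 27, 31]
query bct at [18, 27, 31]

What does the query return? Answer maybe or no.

Step 1: insert nwo at [19, 29, 40] -> counters=[0,0,0,0,0,0,0,0,0,0,0,0,0,0,0,0,0,0,0,1,0,0,0,0,0,0,0,0,0,1,0,0,0,0,0,0,0,0,0,0,1,0]
Step 2: insert x at [27, 36, 40] -> counters=[0,0,0,0,0,0,0,0,0,0,0,0,0,0,0,0,0,0,0,1,0,0,0,0,0,0,0,1,0,1,0,0,0,0,0,0,1,0,0,0,2,0]
Step 3: insert ko at [2, 16, 41] -> counters=[0,0,1,0,0,0,0,0,0,0,0,0,0,0,0,0,1,0,0,1,0,0,0,0,0,0,0,1,0,1,0,0,0,0,0,0,1,0,0,0,2,1]
Step 4: insert bct at [18, 27, 31] -> counters=[0,0,1,0,0,0,0,0,0,0,0,0,0,0,0,0,1,0,1,1,0,0,0,0,0,0,0,2,0,1,0,1,0,0,0,0,1,0,0,0,2,1]
Step 5: insert bct at [18, 27, 31] -> counters=[0,0,1,0,0,0,0,0,0,0,0,0,0,0,0,0,1,0,2,1,0,0,0,0,0,0,0,3,0,1,0,2,0,0,0,0,1,0,0,0,2,1]
Step 6: delete nwo at [19, 29, 40] -> counters=[0,0,1,0,0,0,0,0,0,0,0,0,0,0,0,0,1,0,2,0,0,0,0,0,0,0,0,3,0,0,0,2,0,0,0,0,1,0,0,0,1,1]
Step 7: delete x at [27, 36, 40] -> counters=[0,0,1,0,0,0,0,0,0,0,0,0,0,0,0,0,1,0,2,0,0,0,0,0,0,0,0,2,0,0,0,2,0,0,0,0,0,0,0,0,0,1]
Step 8: delete bct at [18, 27, 31] -> counters=[0,0,1,0,0,0,0,0,0,0,0,0,0,0,0,0,1,0,1,0,0,0,0,0,0,0,0,1,0,0,0,1,0,0,0,0,0,0,0,0,0,1]
Step 9: delete ko at [2, 16, 41] -> counters=[0,0,0,0,0,0,0,0,0,0,0,0,0,0,0,0,0,0,1,0,0,0,0,0,0,0,0,1,0,0,0,1,0,0,0,0,0,0,0,0,0,0]
Step 10: delete bct at [18, 27, 31] -> counters=[0,0,0,0,0,0,0,0,0,0,0,0,0,0,0,0,0,0,0,0,0,0,0,0,0,0,0,0,0,0,0,0,0,0,0,0,0,0,0,0,0,0]
Step 11: insert nwo at [19, 29, 40] -> counters=[0,0,0,0,0,0,0,0,0,0,0,0,0,0,0,0,0,0,0,1,0,0,0,0,0,0,0,0,0,1,0,0,0,0,0,0,0,0,0,0,1,0]
Step 12: insert x at [27, 36, 40] -> counters=[0,0,0,0,0,0,0,0,0,0,0,0,0,0,0,0,0,0,0,1,0,0,0,0,0,0,0,1,0,1,0,0,0,0,0,0,1,0,0,0,2,0]
Step 13: insert ko at [2, 16, 41] -> counters=[0,0,1,0,0,0,0,0,0,0,0,0,0,0,0,0,1,0,0,1,0,0,0,0,0,0,0,1,0,1,0,0,0,0,0,0,1,0,0,0,2,1]
Step 14: insert bct at [18, 27, 31] -> counters=[0,0,1,0,0,0,0,0,0,0,0,0,0,0,0,0,1,0,1,1,0,0,0,0,0,0,0,2,0,1,0,1,0,0,0,0,1,0,0,0,2,1]
Step 15: insert x at [27, 36, 40] -> counters=[0,0,1,0,0,0,0,0,0,0,0,0,0,0,0,0,1,0,1,1,0,0,0,0,0,0,0,3,0,1,0,1,0,0,0,0,2,0,0,0,3,1]
Step 16: delete nwo at [19, 29, 40] -> counters=[0,0,1,0,0,0,0,0,0,0,0,0,0,0,0,0,1,0,1,0,0,0,0,0,0,0,0,3,0,0,0,1,0,0,0,0,2,0,0,0,2,1]
Step 17: delete ko at [2, 16, 41] -> counters=[0,0,0,0,0,0,0,0,0,0,0,0,0,0,0,0,0,0,1,0,0,0,0,0,0,0,0,3,0,0,0,1,0,0,0,0,2,0,0,0,2,0]
Step 18: delete bct at [18, 27, 31] -> counters=[0,0,0,0,0,0,0,0,0,0,0,0,0,0,0,0,0,0,0,0,0,0,0,0,0,0,0,2,0,0,0,0,0,0,0,0,2,0,0,0,2,0]
Step 19: insert bct at [18, 27, 31] -> counters=[0,0,0,0,0,0,0,0,0,0,0,0,0,0,0,0,0,0,1,0,0,0,0,0,0,0,0,3,0,0,0,1,0,0,0,0,2,0,0,0,2,0]
Step 20: delete x at [27, 36, 40] -> counters=[0,0,0,0,0,0,0,0,0,0,0,0,0,0,0,0,0,0,1,0,0,0,0,0,0,0,0,2,0,0,0,1,0,0,0,0,1,0,0,0,1,0]
Step 21: delete bct at [18, 27, 31] -> counters=[0,0,0,0,0,0,0,0,0,0,0,0,0,0,0,0,0,0,0,0,0,0,0,0,0,0,0,1,0,0,0,0,0,0,0,0,1,0,0,0,1,0]
Step 22: insert ko at [2, 16, 41] -> counters=[0,0,1,0,0,0,0,0,0,0,0,0,0,0,0,0,1,0,0,0,0,0,0,0,0,0,0,1,0,0,0,0,0,0,0,0,1,0,0,0,1,1]
Step 23: delete ko at [2, 16, 41] -> counters=[0,0,0,0,0,0,0,0,0,0,0,0,0,0,0,0,0,0,0,0,0,0,0,0,0,0,0,1,0,0,0,0,0,0,0,0,1,0,0,0,1,0]
Step 24: insert x at [27, 36, 40] -> counters=[0,0,0,0,0,0,0,0,0,0,0,0,0,0,0,0,0,0,0,0,0,0,0,0,0,0,0,2,0,0,0,0,0,0,0,0,2,0,0,0,2,0]
Step 25: insert bct at [18, 27, 31] -> counters=[0,0,0,0,0,0,0,0,0,0,0,0,0,0,0,0,0,0,1,0,0,0,0,0,0,0,0,3,0,0,0,1,0,0,0,0,2,0,0,0,2,0]
Step 26: insert bct at [18, 27, 31] -> counters=[0,0,0,0,0,0,0,0,0,0,0,0,0,0,0,0,0,0,2,0,0,0,0,0,0,0,0,4,0,0,0,2,0,0,0,0,2,0,0,0,2,0]
Query bct: check counters[18]=2 counters[27]=4 counters[31]=2 -> maybe

Answer: maybe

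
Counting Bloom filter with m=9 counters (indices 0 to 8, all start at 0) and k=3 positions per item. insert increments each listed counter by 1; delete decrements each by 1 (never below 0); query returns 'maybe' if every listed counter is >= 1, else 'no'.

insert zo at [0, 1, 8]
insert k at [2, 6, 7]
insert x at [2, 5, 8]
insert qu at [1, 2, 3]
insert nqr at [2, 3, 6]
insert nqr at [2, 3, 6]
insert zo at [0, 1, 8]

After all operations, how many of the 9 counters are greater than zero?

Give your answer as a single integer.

Step 1: insert zo at [0, 1, 8] -> counters=[1,1,0,0,0,0,0,0,1]
Step 2: insert k at [2, 6, 7] -> counters=[1,1,1,0,0,0,1,1,1]
Step 3: insert x at [2, 5, 8] -> counters=[1,1,2,0,0,1,1,1,2]
Step 4: insert qu at [1, 2, 3] -> counters=[1,2,3,1,0,1,1,1,2]
Step 5: insert nqr at [2, 3, 6] -> counters=[1,2,4,2,0,1,2,1,2]
Step 6: insert nqr at [2, 3, 6] -> counters=[1,2,5,3,0,1,3,1,2]
Step 7: insert zo at [0, 1, 8] -> counters=[2,3,5,3,0,1,3,1,3]
Final counters=[2,3,5,3,0,1,3,1,3] -> 8 nonzero

Answer: 8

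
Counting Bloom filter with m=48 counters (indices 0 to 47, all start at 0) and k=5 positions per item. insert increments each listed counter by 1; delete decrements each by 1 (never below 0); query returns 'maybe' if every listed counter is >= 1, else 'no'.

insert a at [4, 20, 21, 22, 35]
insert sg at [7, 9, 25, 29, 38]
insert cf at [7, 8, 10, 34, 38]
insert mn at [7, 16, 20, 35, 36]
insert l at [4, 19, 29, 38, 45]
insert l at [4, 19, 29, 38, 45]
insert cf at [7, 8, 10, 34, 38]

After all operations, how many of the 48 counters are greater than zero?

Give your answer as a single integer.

Step 1: insert a at [4, 20, 21, 22, 35] -> counters=[0,0,0,0,1,0,0,0,0,0,0,0,0,0,0,0,0,0,0,0,1,1,1,0,0,0,0,0,0,0,0,0,0,0,0,1,0,0,0,0,0,0,0,0,0,0,0,0]
Step 2: insert sg at [7, 9, 25, 29, 38] -> counters=[0,0,0,0,1,0,0,1,0,1,0,0,0,0,0,0,0,0,0,0,1,1,1,0,0,1,0,0,0,1,0,0,0,0,0,1,0,0,1,0,0,0,0,0,0,0,0,0]
Step 3: insert cf at [7, 8, 10, 34, 38] -> counters=[0,0,0,0,1,0,0,2,1,1,1,0,0,0,0,0,0,0,0,0,1,1,1,0,0,1,0,0,0,1,0,0,0,0,1,1,0,0,2,0,0,0,0,0,0,0,0,0]
Step 4: insert mn at [7, 16, 20, 35, 36] -> counters=[0,0,0,0,1,0,0,3,1,1,1,0,0,0,0,0,1,0,0,0,2,1,1,0,0,1,0,0,0,1,0,0,0,0,1,2,1,0,2,0,0,0,0,0,0,0,0,0]
Step 5: insert l at [4, 19, 29, 38, 45] -> counters=[0,0,0,0,2,0,0,3,1,1,1,0,0,0,0,0,1,0,0,1,2,1,1,0,0,1,0,0,0,2,0,0,0,0,1,2,1,0,3,0,0,0,0,0,0,1,0,0]
Step 6: insert l at [4, 19, 29, 38, 45] -> counters=[0,0,0,0,3,0,0,3,1,1,1,0,0,0,0,0,1,0,0,2,2,1,1,0,0,1,0,0,0,3,0,0,0,0,1,2,1,0,4,0,0,0,0,0,0,2,0,0]
Step 7: insert cf at [7, 8, 10, 34, 38] -> counters=[0,0,0,0,3,0,0,4,2,1,2,0,0,0,0,0,1,0,0,2,2,1,1,0,0,1,0,0,0,3,0,0,0,0,2,2,1,0,5,0,0,0,0,0,0,2,0,0]
Final counters=[0,0,0,0,3,0,0,4,2,1,2,0,0,0,0,0,1,0,0,2,2,1,1,0,0,1,0,0,0,3,0,0,0,0,2,2,1,0,5,0,0,0,0,0,0,2,0,0] -> 17 nonzero

Answer: 17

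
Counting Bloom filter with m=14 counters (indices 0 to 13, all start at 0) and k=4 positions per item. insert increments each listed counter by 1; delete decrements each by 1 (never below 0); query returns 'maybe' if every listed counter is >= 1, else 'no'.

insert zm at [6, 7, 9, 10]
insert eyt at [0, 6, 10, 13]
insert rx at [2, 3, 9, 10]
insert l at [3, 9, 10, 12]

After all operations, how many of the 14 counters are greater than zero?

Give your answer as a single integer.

Step 1: insert zm at [6, 7, 9, 10] -> counters=[0,0,0,0,0,0,1,1,0,1,1,0,0,0]
Step 2: insert eyt at [0, 6, 10, 13] -> counters=[1,0,0,0,0,0,2,1,0,1,2,0,0,1]
Step 3: insert rx at [2, 3, 9, 10] -> counters=[1,0,1,1,0,0,2,1,0,2,3,0,0,1]
Step 4: insert l at [3, 9, 10, 12] -> counters=[1,0,1,2,0,0,2,1,0,3,4,0,1,1]
Final counters=[1,0,1,2,0,0,2,1,0,3,4,0,1,1] -> 9 nonzero

Answer: 9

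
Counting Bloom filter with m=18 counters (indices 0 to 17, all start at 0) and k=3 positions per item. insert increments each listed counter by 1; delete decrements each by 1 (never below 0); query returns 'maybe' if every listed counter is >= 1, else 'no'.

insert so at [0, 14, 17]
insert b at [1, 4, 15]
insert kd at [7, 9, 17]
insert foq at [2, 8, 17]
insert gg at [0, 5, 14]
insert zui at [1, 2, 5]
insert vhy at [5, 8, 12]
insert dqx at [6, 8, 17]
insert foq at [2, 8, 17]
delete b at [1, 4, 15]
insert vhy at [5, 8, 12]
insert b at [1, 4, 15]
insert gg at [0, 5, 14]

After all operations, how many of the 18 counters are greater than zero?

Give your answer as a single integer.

Step 1: insert so at [0, 14, 17] -> counters=[1,0,0,0,0,0,0,0,0,0,0,0,0,0,1,0,0,1]
Step 2: insert b at [1, 4, 15] -> counters=[1,1,0,0,1,0,0,0,0,0,0,0,0,0,1,1,0,1]
Step 3: insert kd at [7, 9, 17] -> counters=[1,1,0,0,1,0,0,1,0,1,0,0,0,0,1,1,0,2]
Step 4: insert foq at [2, 8, 17] -> counters=[1,1,1,0,1,0,0,1,1,1,0,0,0,0,1,1,0,3]
Step 5: insert gg at [0, 5, 14] -> counters=[2,1,1,0,1,1,0,1,1,1,0,0,0,0,2,1,0,3]
Step 6: insert zui at [1, 2, 5] -> counters=[2,2,2,0,1,2,0,1,1,1,0,0,0,0,2,1,0,3]
Step 7: insert vhy at [5, 8, 12] -> counters=[2,2,2,0,1,3,0,1,2,1,0,0,1,0,2,1,0,3]
Step 8: insert dqx at [6, 8, 17] -> counters=[2,2,2,0,1,3,1,1,3,1,0,0,1,0,2,1,0,4]
Step 9: insert foq at [2, 8, 17] -> counters=[2,2,3,0,1,3,1,1,4,1,0,0,1,0,2,1,0,5]
Step 10: delete b at [1, 4, 15] -> counters=[2,1,3,0,0,3,1,1,4,1,0,0,1,0,2,0,0,5]
Step 11: insert vhy at [5, 8, 12] -> counters=[2,1,3,0,0,4,1,1,5,1,0,0,2,0,2,0,0,5]
Step 12: insert b at [1, 4, 15] -> counters=[2,2,3,0,1,4,1,1,5,1,0,0,2,0,2,1,0,5]
Step 13: insert gg at [0, 5, 14] -> counters=[3,2,3,0,1,5,1,1,5,1,0,0,2,0,3,1,0,5]
Final counters=[3,2,3,0,1,5,1,1,5,1,0,0,2,0,3,1,0,5] -> 13 nonzero

Answer: 13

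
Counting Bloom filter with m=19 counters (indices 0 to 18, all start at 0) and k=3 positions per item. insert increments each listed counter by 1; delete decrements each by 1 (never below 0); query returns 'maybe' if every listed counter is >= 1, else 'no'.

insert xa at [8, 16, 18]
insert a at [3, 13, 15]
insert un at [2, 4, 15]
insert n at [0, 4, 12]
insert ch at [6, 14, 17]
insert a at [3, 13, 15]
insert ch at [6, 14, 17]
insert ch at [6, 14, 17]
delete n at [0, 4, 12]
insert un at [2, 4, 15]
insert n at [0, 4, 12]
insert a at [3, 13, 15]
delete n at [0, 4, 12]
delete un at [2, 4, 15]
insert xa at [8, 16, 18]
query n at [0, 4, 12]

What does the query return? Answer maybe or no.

Step 1: insert xa at [8, 16, 18] -> counters=[0,0,0,0,0,0,0,0,1,0,0,0,0,0,0,0,1,0,1]
Step 2: insert a at [3, 13, 15] -> counters=[0,0,0,1,0,0,0,0,1,0,0,0,0,1,0,1,1,0,1]
Step 3: insert un at [2, 4, 15] -> counters=[0,0,1,1,1,0,0,0,1,0,0,0,0,1,0,2,1,0,1]
Step 4: insert n at [0, 4, 12] -> counters=[1,0,1,1,2,0,0,0,1,0,0,0,1,1,0,2,1,0,1]
Step 5: insert ch at [6, 14, 17] -> counters=[1,0,1,1,2,0,1,0,1,0,0,0,1,1,1,2,1,1,1]
Step 6: insert a at [3, 13, 15] -> counters=[1,0,1,2,2,0,1,0,1,0,0,0,1,2,1,3,1,1,1]
Step 7: insert ch at [6, 14, 17] -> counters=[1,0,1,2,2,0,2,0,1,0,0,0,1,2,2,3,1,2,1]
Step 8: insert ch at [6, 14, 17] -> counters=[1,0,1,2,2,0,3,0,1,0,0,0,1,2,3,3,1,3,1]
Step 9: delete n at [0, 4, 12] -> counters=[0,0,1,2,1,0,3,0,1,0,0,0,0,2,3,3,1,3,1]
Step 10: insert un at [2, 4, 15] -> counters=[0,0,2,2,2,0,3,0,1,0,0,0,0,2,3,4,1,3,1]
Step 11: insert n at [0, 4, 12] -> counters=[1,0,2,2,3,0,3,0,1,0,0,0,1,2,3,4,1,3,1]
Step 12: insert a at [3, 13, 15] -> counters=[1,0,2,3,3,0,3,0,1,0,0,0,1,3,3,5,1,3,1]
Step 13: delete n at [0, 4, 12] -> counters=[0,0,2,3,2,0,3,0,1,0,0,0,0,3,3,5,1,3,1]
Step 14: delete un at [2, 4, 15] -> counters=[0,0,1,3,1,0,3,0,1,0,0,0,0,3,3,4,1,3,1]
Step 15: insert xa at [8, 16, 18] -> counters=[0,0,1,3,1,0,3,0,2,0,0,0,0,3,3,4,2,3,2]
Query n: check counters[0]=0 counters[4]=1 counters[12]=0 -> no

Answer: no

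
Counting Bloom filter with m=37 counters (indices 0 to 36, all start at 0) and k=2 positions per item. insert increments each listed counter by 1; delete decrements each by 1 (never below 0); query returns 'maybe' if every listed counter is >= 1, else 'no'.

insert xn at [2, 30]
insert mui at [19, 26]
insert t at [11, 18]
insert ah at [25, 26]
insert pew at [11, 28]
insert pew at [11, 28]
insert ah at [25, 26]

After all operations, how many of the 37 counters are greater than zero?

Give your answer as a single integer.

Step 1: insert xn at [2, 30] -> counters=[0,0,1,0,0,0,0,0,0,0,0,0,0,0,0,0,0,0,0,0,0,0,0,0,0,0,0,0,0,0,1,0,0,0,0,0,0]
Step 2: insert mui at [19, 26] -> counters=[0,0,1,0,0,0,0,0,0,0,0,0,0,0,0,0,0,0,0,1,0,0,0,0,0,0,1,0,0,0,1,0,0,0,0,0,0]
Step 3: insert t at [11, 18] -> counters=[0,0,1,0,0,0,0,0,0,0,0,1,0,0,0,0,0,0,1,1,0,0,0,0,0,0,1,0,0,0,1,0,0,0,0,0,0]
Step 4: insert ah at [25, 26] -> counters=[0,0,1,0,0,0,0,0,0,0,0,1,0,0,0,0,0,0,1,1,0,0,0,0,0,1,2,0,0,0,1,0,0,0,0,0,0]
Step 5: insert pew at [11, 28] -> counters=[0,0,1,0,0,0,0,0,0,0,0,2,0,0,0,0,0,0,1,1,0,0,0,0,0,1,2,0,1,0,1,0,0,0,0,0,0]
Step 6: insert pew at [11, 28] -> counters=[0,0,1,0,0,0,0,0,0,0,0,3,0,0,0,0,0,0,1,1,0,0,0,0,0,1,2,0,2,0,1,0,0,0,0,0,0]
Step 7: insert ah at [25, 26] -> counters=[0,0,1,0,0,0,0,0,0,0,0,3,0,0,0,0,0,0,1,1,0,0,0,0,0,2,3,0,2,0,1,0,0,0,0,0,0]
Final counters=[0,0,1,0,0,0,0,0,0,0,0,3,0,0,0,0,0,0,1,1,0,0,0,0,0,2,3,0,2,0,1,0,0,0,0,0,0] -> 8 nonzero

Answer: 8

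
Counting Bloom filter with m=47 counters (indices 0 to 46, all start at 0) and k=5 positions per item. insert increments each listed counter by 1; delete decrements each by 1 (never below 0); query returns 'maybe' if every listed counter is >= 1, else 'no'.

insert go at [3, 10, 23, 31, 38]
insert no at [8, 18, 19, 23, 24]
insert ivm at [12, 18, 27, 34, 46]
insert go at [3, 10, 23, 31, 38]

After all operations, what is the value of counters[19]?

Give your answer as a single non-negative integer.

Answer: 1

Derivation:
Step 1: insert go at [3, 10, 23, 31, 38] -> counters=[0,0,0,1,0,0,0,0,0,0,1,0,0,0,0,0,0,0,0,0,0,0,0,1,0,0,0,0,0,0,0,1,0,0,0,0,0,0,1,0,0,0,0,0,0,0,0]
Step 2: insert no at [8, 18, 19, 23, 24] -> counters=[0,0,0,1,0,0,0,0,1,0,1,0,0,0,0,0,0,0,1,1,0,0,0,2,1,0,0,0,0,0,0,1,0,0,0,0,0,0,1,0,0,0,0,0,0,0,0]
Step 3: insert ivm at [12, 18, 27, 34, 46] -> counters=[0,0,0,1,0,0,0,0,1,0,1,0,1,0,0,0,0,0,2,1,0,0,0,2,1,0,0,1,0,0,0,1,0,0,1,0,0,0,1,0,0,0,0,0,0,0,1]
Step 4: insert go at [3, 10, 23, 31, 38] -> counters=[0,0,0,2,0,0,0,0,1,0,2,0,1,0,0,0,0,0,2,1,0,0,0,3,1,0,0,1,0,0,0,2,0,0,1,0,0,0,2,0,0,0,0,0,0,0,1]
Final counters=[0,0,0,2,0,0,0,0,1,0,2,0,1,0,0,0,0,0,2,1,0,0,0,3,1,0,0,1,0,0,0,2,0,0,1,0,0,0,2,0,0,0,0,0,0,0,1] -> counters[19]=1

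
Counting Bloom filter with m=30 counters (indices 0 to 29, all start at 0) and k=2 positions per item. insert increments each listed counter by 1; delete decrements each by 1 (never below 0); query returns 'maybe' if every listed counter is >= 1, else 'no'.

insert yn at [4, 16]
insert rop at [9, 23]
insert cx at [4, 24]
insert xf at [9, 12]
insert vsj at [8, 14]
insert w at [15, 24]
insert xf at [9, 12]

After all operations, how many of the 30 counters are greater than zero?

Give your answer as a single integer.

Answer: 9

Derivation:
Step 1: insert yn at [4, 16] -> counters=[0,0,0,0,1,0,0,0,0,0,0,0,0,0,0,0,1,0,0,0,0,0,0,0,0,0,0,0,0,0]
Step 2: insert rop at [9, 23] -> counters=[0,0,0,0,1,0,0,0,0,1,0,0,0,0,0,0,1,0,0,0,0,0,0,1,0,0,0,0,0,0]
Step 3: insert cx at [4, 24] -> counters=[0,0,0,0,2,0,0,0,0,1,0,0,0,0,0,0,1,0,0,0,0,0,0,1,1,0,0,0,0,0]
Step 4: insert xf at [9, 12] -> counters=[0,0,0,0,2,0,0,0,0,2,0,0,1,0,0,0,1,0,0,0,0,0,0,1,1,0,0,0,0,0]
Step 5: insert vsj at [8, 14] -> counters=[0,0,0,0,2,0,0,0,1,2,0,0,1,0,1,0,1,0,0,0,0,0,0,1,1,0,0,0,0,0]
Step 6: insert w at [15, 24] -> counters=[0,0,0,0,2,0,0,0,1,2,0,0,1,0,1,1,1,0,0,0,0,0,0,1,2,0,0,0,0,0]
Step 7: insert xf at [9, 12] -> counters=[0,0,0,0,2,0,0,0,1,3,0,0,2,0,1,1,1,0,0,0,0,0,0,1,2,0,0,0,0,0]
Final counters=[0,0,0,0,2,0,0,0,1,3,0,0,2,0,1,1,1,0,0,0,0,0,0,1,2,0,0,0,0,0] -> 9 nonzero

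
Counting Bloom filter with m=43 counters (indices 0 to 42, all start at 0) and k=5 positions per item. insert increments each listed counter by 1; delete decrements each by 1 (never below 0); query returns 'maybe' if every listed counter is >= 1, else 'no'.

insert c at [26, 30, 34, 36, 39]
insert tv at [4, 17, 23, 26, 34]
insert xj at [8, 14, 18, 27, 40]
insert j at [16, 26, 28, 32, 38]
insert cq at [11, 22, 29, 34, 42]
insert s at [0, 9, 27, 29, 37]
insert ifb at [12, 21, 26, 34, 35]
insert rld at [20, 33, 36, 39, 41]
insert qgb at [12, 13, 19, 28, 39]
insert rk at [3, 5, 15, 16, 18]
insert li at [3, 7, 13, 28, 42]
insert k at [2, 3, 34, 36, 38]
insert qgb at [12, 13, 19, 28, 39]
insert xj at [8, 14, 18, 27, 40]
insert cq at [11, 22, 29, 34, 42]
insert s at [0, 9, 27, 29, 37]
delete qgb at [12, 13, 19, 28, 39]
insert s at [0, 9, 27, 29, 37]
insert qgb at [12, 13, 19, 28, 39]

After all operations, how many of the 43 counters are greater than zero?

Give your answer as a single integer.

Step 1: insert c at [26, 30, 34, 36, 39] -> counters=[0,0,0,0,0,0,0,0,0,0,0,0,0,0,0,0,0,0,0,0,0,0,0,0,0,0,1,0,0,0,1,0,0,0,1,0,1,0,0,1,0,0,0]
Step 2: insert tv at [4, 17, 23, 26, 34] -> counters=[0,0,0,0,1,0,0,0,0,0,0,0,0,0,0,0,0,1,0,0,0,0,0,1,0,0,2,0,0,0,1,0,0,0,2,0,1,0,0,1,0,0,0]
Step 3: insert xj at [8, 14, 18, 27, 40] -> counters=[0,0,0,0,1,0,0,0,1,0,0,0,0,0,1,0,0,1,1,0,0,0,0,1,0,0,2,1,0,0,1,0,0,0,2,0,1,0,0,1,1,0,0]
Step 4: insert j at [16, 26, 28, 32, 38] -> counters=[0,0,0,0,1,0,0,0,1,0,0,0,0,0,1,0,1,1,1,0,0,0,0,1,0,0,3,1,1,0,1,0,1,0,2,0,1,0,1,1,1,0,0]
Step 5: insert cq at [11, 22, 29, 34, 42] -> counters=[0,0,0,0,1,0,0,0,1,0,0,1,0,0,1,0,1,1,1,0,0,0,1,1,0,0,3,1,1,1,1,0,1,0,3,0,1,0,1,1,1,0,1]
Step 6: insert s at [0, 9, 27, 29, 37] -> counters=[1,0,0,0,1,0,0,0,1,1,0,1,0,0,1,0,1,1,1,0,0,0,1,1,0,0,3,2,1,2,1,0,1,0,3,0,1,1,1,1,1,0,1]
Step 7: insert ifb at [12, 21, 26, 34, 35] -> counters=[1,0,0,0,1,0,0,0,1,1,0,1,1,0,1,0,1,1,1,0,0,1,1,1,0,0,4,2,1,2,1,0,1,0,4,1,1,1,1,1,1,0,1]
Step 8: insert rld at [20, 33, 36, 39, 41] -> counters=[1,0,0,0,1,0,0,0,1,1,0,1,1,0,1,0,1,1,1,0,1,1,1,1,0,0,4,2,1,2,1,0,1,1,4,1,2,1,1,2,1,1,1]
Step 9: insert qgb at [12, 13, 19, 28, 39] -> counters=[1,0,0,0,1,0,0,0,1,1,0,1,2,1,1,0,1,1,1,1,1,1,1,1,0,0,4,2,2,2,1,0,1,1,4,1,2,1,1,3,1,1,1]
Step 10: insert rk at [3, 5, 15, 16, 18] -> counters=[1,0,0,1,1,1,0,0,1,1,0,1,2,1,1,1,2,1,2,1,1,1,1,1,0,0,4,2,2,2,1,0,1,1,4,1,2,1,1,3,1,1,1]
Step 11: insert li at [3, 7, 13, 28, 42] -> counters=[1,0,0,2,1,1,0,1,1,1,0,1,2,2,1,1,2,1,2,1,1,1,1,1,0,0,4,2,3,2,1,0,1,1,4,1,2,1,1,3,1,1,2]
Step 12: insert k at [2, 3, 34, 36, 38] -> counters=[1,0,1,3,1,1,0,1,1,1,0,1,2,2,1,1,2,1,2,1,1,1,1,1,0,0,4,2,3,2,1,0,1,1,5,1,3,1,2,3,1,1,2]
Step 13: insert qgb at [12, 13, 19, 28, 39] -> counters=[1,0,1,3,1,1,0,1,1,1,0,1,3,3,1,1,2,1,2,2,1,1,1,1,0,0,4,2,4,2,1,0,1,1,5,1,3,1,2,4,1,1,2]
Step 14: insert xj at [8, 14, 18, 27, 40] -> counters=[1,0,1,3,1,1,0,1,2,1,0,1,3,3,2,1,2,1,3,2,1,1,1,1,0,0,4,3,4,2,1,0,1,1,5,1,3,1,2,4,2,1,2]
Step 15: insert cq at [11, 22, 29, 34, 42] -> counters=[1,0,1,3,1,1,0,1,2,1,0,2,3,3,2,1,2,1,3,2,1,1,2,1,0,0,4,3,4,3,1,0,1,1,6,1,3,1,2,4,2,1,3]
Step 16: insert s at [0, 9, 27, 29, 37] -> counters=[2,0,1,3,1,1,0,1,2,2,0,2,3,3,2,1,2,1,3,2,1,1,2,1,0,0,4,4,4,4,1,0,1,1,6,1,3,2,2,4,2,1,3]
Step 17: delete qgb at [12, 13, 19, 28, 39] -> counters=[2,0,1,3,1,1,0,1,2,2,0,2,2,2,2,1,2,1,3,1,1,1,2,1,0,0,4,4,3,4,1,0,1,1,6,1,3,2,2,3,2,1,3]
Step 18: insert s at [0, 9, 27, 29, 37] -> counters=[3,0,1,3,1,1,0,1,2,3,0,2,2,2,2,1,2,1,3,1,1,1,2,1,0,0,4,5,3,5,1,0,1,1,6,1,3,3,2,3,2,1,3]
Step 19: insert qgb at [12, 13, 19, 28, 39] -> counters=[3,0,1,3,1,1,0,1,2,3,0,2,3,3,2,1,2,1,3,2,1,1,2,1,0,0,4,5,4,5,1,0,1,1,6,1,3,3,2,4,2,1,3]
Final counters=[3,0,1,3,1,1,0,1,2,3,0,2,3,3,2,1,2,1,3,2,1,1,2,1,0,0,4,5,4,5,1,0,1,1,6,1,3,3,2,4,2,1,3] -> 37 nonzero

Answer: 37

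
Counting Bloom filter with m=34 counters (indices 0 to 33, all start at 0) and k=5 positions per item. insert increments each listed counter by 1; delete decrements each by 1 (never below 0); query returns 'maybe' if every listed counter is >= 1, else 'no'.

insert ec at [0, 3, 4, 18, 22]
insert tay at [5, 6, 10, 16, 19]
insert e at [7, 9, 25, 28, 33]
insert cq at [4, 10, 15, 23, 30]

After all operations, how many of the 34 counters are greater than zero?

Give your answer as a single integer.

Answer: 18

Derivation:
Step 1: insert ec at [0, 3, 4, 18, 22] -> counters=[1,0,0,1,1,0,0,0,0,0,0,0,0,0,0,0,0,0,1,0,0,0,1,0,0,0,0,0,0,0,0,0,0,0]
Step 2: insert tay at [5, 6, 10, 16, 19] -> counters=[1,0,0,1,1,1,1,0,0,0,1,0,0,0,0,0,1,0,1,1,0,0,1,0,0,0,0,0,0,0,0,0,0,0]
Step 3: insert e at [7, 9, 25, 28, 33] -> counters=[1,0,0,1,1,1,1,1,0,1,1,0,0,0,0,0,1,0,1,1,0,0,1,0,0,1,0,0,1,0,0,0,0,1]
Step 4: insert cq at [4, 10, 15, 23, 30] -> counters=[1,0,0,1,2,1,1,1,0,1,2,0,0,0,0,1,1,0,1,1,0,0,1,1,0,1,0,0,1,0,1,0,0,1]
Final counters=[1,0,0,1,2,1,1,1,0,1,2,0,0,0,0,1,1,0,1,1,0,0,1,1,0,1,0,0,1,0,1,0,0,1] -> 18 nonzero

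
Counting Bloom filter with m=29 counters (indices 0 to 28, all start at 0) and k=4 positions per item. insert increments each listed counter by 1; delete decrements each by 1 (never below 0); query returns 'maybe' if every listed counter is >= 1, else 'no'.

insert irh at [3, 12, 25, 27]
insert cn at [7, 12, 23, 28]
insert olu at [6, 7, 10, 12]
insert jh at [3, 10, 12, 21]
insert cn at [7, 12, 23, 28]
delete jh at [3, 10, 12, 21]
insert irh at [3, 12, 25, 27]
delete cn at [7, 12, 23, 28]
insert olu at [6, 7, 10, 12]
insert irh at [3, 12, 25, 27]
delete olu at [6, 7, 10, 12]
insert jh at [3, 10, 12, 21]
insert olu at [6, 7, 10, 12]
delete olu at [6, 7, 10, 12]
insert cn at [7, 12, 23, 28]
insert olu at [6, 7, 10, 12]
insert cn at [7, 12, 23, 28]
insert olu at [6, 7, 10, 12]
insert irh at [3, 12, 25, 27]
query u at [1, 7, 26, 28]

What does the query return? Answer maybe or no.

Answer: no

Derivation:
Step 1: insert irh at [3, 12, 25, 27] -> counters=[0,0,0,1,0,0,0,0,0,0,0,0,1,0,0,0,0,0,0,0,0,0,0,0,0,1,0,1,0]
Step 2: insert cn at [7, 12, 23, 28] -> counters=[0,0,0,1,0,0,0,1,0,0,0,0,2,0,0,0,0,0,0,0,0,0,0,1,0,1,0,1,1]
Step 3: insert olu at [6, 7, 10, 12] -> counters=[0,0,0,1,0,0,1,2,0,0,1,0,3,0,0,0,0,0,0,0,0,0,0,1,0,1,0,1,1]
Step 4: insert jh at [3, 10, 12, 21] -> counters=[0,0,0,2,0,0,1,2,0,0,2,0,4,0,0,0,0,0,0,0,0,1,0,1,0,1,0,1,1]
Step 5: insert cn at [7, 12, 23, 28] -> counters=[0,0,0,2,0,0,1,3,0,0,2,0,5,0,0,0,0,0,0,0,0,1,0,2,0,1,0,1,2]
Step 6: delete jh at [3, 10, 12, 21] -> counters=[0,0,0,1,0,0,1,3,0,0,1,0,4,0,0,0,0,0,0,0,0,0,0,2,0,1,0,1,2]
Step 7: insert irh at [3, 12, 25, 27] -> counters=[0,0,0,2,0,0,1,3,0,0,1,0,5,0,0,0,0,0,0,0,0,0,0,2,0,2,0,2,2]
Step 8: delete cn at [7, 12, 23, 28] -> counters=[0,0,0,2,0,0,1,2,0,0,1,0,4,0,0,0,0,0,0,0,0,0,0,1,0,2,0,2,1]
Step 9: insert olu at [6, 7, 10, 12] -> counters=[0,0,0,2,0,0,2,3,0,0,2,0,5,0,0,0,0,0,0,0,0,0,0,1,0,2,0,2,1]
Step 10: insert irh at [3, 12, 25, 27] -> counters=[0,0,0,3,0,0,2,3,0,0,2,0,6,0,0,0,0,0,0,0,0,0,0,1,0,3,0,3,1]
Step 11: delete olu at [6, 7, 10, 12] -> counters=[0,0,0,3,0,0,1,2,0,0,1,0,5,0,0,0,0,0,0,0,0,0,0,1,0,3,0,3,1]
Step 12: insert jh at [3, 10, 12, 21] -> counters=[0,0,0,4,0,0,1,2,0,0,2,0,6,0,0,0,0,0,0,0,0,1,0,1,0,3,0,3,1]
Step 13: insert olu at [6, 7, 10, 12] -> counters=[0,0,0,4,0,0,2,3,0,0,3,0,7,0,0,0,0,0,0,0,0,1,0,1,0,3,0,3,1]
Step 14: delete olu at [6, 7, 10, 12] -> counters=[0,0,0,4,0,0,1,2,0,0,2,0,6,0,0,0,0,0,0,0,0,1,0,1,0,3,0,3,1]
Step 15: insert cn at [7, 12, 23, 28] -> counters=[0,0,0,4,0,0,1,3,0,0,2,0,7,0,0,0,0,0,0,0,0,1,0,2,0,3,0,3,2]
Step 16: insert olu at [6, 7, 10, 12] -> counters=[0,0,0,4,0,0,2,4,0,0,3,0,8,0,0,0,0,0,0,0,0,1,0,2,0,3,0,3,2]
Step 17: insert cn at [7, 12, 23, 28] -> counters=[0,0,0,4,0,0,2,5,0,0,3,0,9,0,0,0,0,0,0,0,0,1,0,3,0,3,0,3,3]
Step 18: insert olu at [6, 7, 10, 12] -> counters=[0,0,0,4,0,0,3,6,0,0,4,0,10,0,0,0,0,0,0,0,0,1,0,3,0,3,0,3,3]
Step 19: insert irh at [3, 12, 25, 27] -> counters=[0,0,0,5,0,0,3,6,0,0,4,0,11,0,0,0,0,0,0,0,0,1,0,3,0,4,0,4,3]
Query u: check counters[1]=0 counters[7]=6 counters[26]=0 counters[28]=3 -> no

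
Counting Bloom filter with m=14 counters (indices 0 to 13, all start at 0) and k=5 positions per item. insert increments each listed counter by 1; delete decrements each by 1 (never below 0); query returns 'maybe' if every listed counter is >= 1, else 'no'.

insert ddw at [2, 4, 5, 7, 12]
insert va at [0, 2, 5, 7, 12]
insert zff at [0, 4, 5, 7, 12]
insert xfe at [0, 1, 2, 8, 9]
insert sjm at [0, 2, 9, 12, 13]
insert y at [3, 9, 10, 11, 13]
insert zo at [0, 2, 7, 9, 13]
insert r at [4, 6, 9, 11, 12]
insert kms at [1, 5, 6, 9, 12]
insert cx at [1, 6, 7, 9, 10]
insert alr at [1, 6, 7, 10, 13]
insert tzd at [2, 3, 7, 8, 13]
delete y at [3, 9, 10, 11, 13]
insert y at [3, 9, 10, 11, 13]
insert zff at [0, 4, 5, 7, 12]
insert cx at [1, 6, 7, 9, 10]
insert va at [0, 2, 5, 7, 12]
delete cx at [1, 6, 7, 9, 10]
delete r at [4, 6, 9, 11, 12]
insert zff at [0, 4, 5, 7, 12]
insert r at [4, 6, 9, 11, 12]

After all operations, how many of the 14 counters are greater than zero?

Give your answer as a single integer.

Answer: 14

Derivation:
Step 1: insert ddw at [2, 4, 5, 7, 12] -> counters=[0,0,1,0,1,1,0,1,0,0,0,0,1,0]
Step 2: insert va at [0, 2, 5, 7, 12] -> counters=[1,0,2,0,1,2,0,2,0,0,0,0,2,0]
Step 3: insert zff at [0, 4, 5, 7, 12] -> counters=[2,0,2,0,2,3,0,3,0,0,0,0,3,0]
Step 4: insert xfe at [0, 1, 2, 8, 9] -> counters=[3,1,3,0,2,3,0,3,1,1,0,0,3,0]
Step 5: insert sjm at [0, 2, 9, 12, 13] -> counters=[4,1,4,0,2,3,0,3,1,2,0,0,4,1]
Step 6: insert y at [3, 9, 10, 11, 13] -> counters=[4,1,4,1,2,3,0,3,1,3,1,1,4,2]
Step 7: insert zo at [0, 2, 7, 9, 13] -> counters=[5,1,5,1,2,3,0,4,1,4,1,1,4,3]
Step 8: insert r at [4, 6, 9, 11, 12] -> counters=[5,1,5,1,3,3,1,4,1,5,1,2,5,3]
Step 9: insert kms at [1, 5, 6, 9, 12] -> counters=[5,2,5,1,3,4,2,4,1,6,1,2,6,3]
Step 10: insert cx at [1, 6, 7, 9, 10] -> counters=[5,3,5,1,3,4,3,5,1,7,2,2,6,3]
Step 11: insert alr at [1, 6, 7, 10, 13] -> counters=[5,4,5,1,3,4,4,6,1,7,3,2,6,4]
Step 12: insert tzd at [2, 3, 7, 8, 13] -> counters=[5,4,6,2,3,4,4,7,2,7,3,2,6,5]
Step 13: delete y at [3, 9, 10, 11, 13] -> counters=[5,4,6,1,3,4,4,7,2,6,2,1,6,4]
Step 14: insert y at [3, 9, 10, 11, 13] -> counters=[5,4,6,2,3,4,4,7,2,7,3,2,6,5]
Step 15: insert zff at [0, 4, 5, 7, 12] -> counters=[6,4,6,2,4,5,4,8,2,7,3,2,7,5]
Step 16: insert cx at [1, 6, 7, 9, 10] -> counters=[6,5,6,2,4,5,5,9,2,8,4,2,7,5]
Step 17: insert va at [0, 2, 5, 7, 12] -> counters=[7,5,7,2,4,6,5,10,2,8,4,2,8,5]
Step 18: delete cx at [1, 6, 7, 9, 10] -> counters=[7,4,7,2,4,6,4,9,2,7,3,2,8,5]
Step 19: delete r at [4, 6, 9, 11, 12] -> counters=[7,4,7,2,3,6,3,9,2,6,3,1,7,5]
Step 20: insert zff at [0, 4, 5, 7, 12] -> counters=[8,4,7,2,4,7,3,10,2,6,3,1,8,5]
Step 21: insert r at [4, 6, 9, 11, 12] -> counters=[8,4,7,2,5,7,4,10,2,7,3,2,9,5]
Final counters=[8,4,7,2,5,7,4,10,2,7,3,2,9,5] -> 14 nonzero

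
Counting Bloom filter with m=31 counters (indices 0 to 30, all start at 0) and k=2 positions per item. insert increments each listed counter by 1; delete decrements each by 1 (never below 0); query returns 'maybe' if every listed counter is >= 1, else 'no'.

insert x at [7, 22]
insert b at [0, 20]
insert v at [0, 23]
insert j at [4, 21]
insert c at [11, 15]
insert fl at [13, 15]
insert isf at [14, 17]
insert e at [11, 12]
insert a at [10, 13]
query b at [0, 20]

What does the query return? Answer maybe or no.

Answer: maybe

Derivation:
Step 1: insert x at [7, 22] -> counters=[0,0,0,0,0,0,0,1,0,0,0,0,0,0,0,0,0,0,0,0,0,0,1,0,0,0,0,0,0,0,0]
Step 2: insert b at [0, 20] -> counters=[1,0,0,0,0,0,0,1,0,0,0,0,0,0,0,0,0,0,0,0,1,0,1,0,0,0,0,0,0,0,0]
Step 3: insert v at [0, 23] -> counters=[2,0,0,0,0,0,0,1,0,0,0,0,0,0,0,0,0,0,0,0,1,0,1,1,0,0,0,0,0,0,0]
Step 4: insert j at [4, 21] -> counters=[2,0,0,0,1,0,0,1,0,0,0,0,0,0,0,0,0,0,0,0,1,1,1,1,0,0,0,0,0,0,0]
Step 5: insert c at [11, 15] -> counters=[2,0,0,0,1,0,0,1,0,0,0,1,0,0,0,1,0,0,0,0,1,1,1,1,0,0,0,0,0,0,0]
Step 6: insert fl at [13, 15] -> counters=[2,0,0,0,1,0,0,1,0,0,0,1,0,1,0,2,0,0,0,0,1,1,1,1,0,0,0,0,0,0,0]
Step 7: insert isf at [14, 17] -> counters=[2,0,0,0,1,0,0,1,0,0,0,1,0,1,1,2,0,1,0,0,1,1,1,1,0,0,0,0,0,0,0]
Step 8: insert e at [11, 12] -> counters=[2,0,0,0,1,0,0,1,0,0,0,2,1,1,1,2,0,1,0,0,1,1,1,1,0,0,0,0,0,0,0]
Step 9: insert a at [10, 13] -> counters=[2,0,0,0,1,0,0,1,0,0,1,2,1,2,1,2,0,1,0,0,1,1,1,1,0,0,0,0,0,0,0]
Query b: check counters[0]=2 counters[20]=1 -> maybe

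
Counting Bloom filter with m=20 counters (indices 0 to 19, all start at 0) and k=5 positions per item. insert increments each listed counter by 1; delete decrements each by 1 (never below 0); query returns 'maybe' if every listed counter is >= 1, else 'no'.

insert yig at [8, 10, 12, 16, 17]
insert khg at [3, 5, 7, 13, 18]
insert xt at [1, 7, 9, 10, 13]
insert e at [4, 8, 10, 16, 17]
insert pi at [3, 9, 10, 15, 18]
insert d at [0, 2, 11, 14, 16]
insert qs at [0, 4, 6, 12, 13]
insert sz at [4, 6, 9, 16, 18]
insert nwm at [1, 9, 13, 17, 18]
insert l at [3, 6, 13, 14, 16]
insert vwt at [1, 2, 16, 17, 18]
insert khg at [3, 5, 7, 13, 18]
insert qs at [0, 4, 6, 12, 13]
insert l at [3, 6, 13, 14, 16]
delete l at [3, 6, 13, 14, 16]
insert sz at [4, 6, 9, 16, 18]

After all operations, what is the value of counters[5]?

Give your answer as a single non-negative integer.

Step 1: insert yig at [8, 10, 12, 16, 17] -> counters=[0,0,0,0,0,0,0,0,1,0,1,0,1,0,0,0,1,1,0,0]
Step 2: insert khg at [3, 5, 7, 13, 18] -> counters=[0,0,0,1,0,1,0,1,1,0,1,0,1,1,0,0,1,1,1,0]
Step 3: insert xt at [1, 7, 9, 10, 13] -> counters=[0,1,0,1,0,1,0,2,1,1,2,0,1,2,0,0,1,1,1,0]
Step 4: insert e at [4, 8, 10, 16, 17] -> counters=[0,1,0,1,1,1,0,2,2,1,3,0,1,2,0,0,2,2,1,0]
Step 5: insert pi at [3, 9, 10, 15, 18] -> counters=[0,1,0,2,1,1,0,2,2,2,4,0,1,2,0,1,2,2,2,0]
Step 6: insert d at [0, 2, 11, 14, 16] -> counters=[1,1,1,2,1,1,0,2,2,2,4,1,1,2,1,1,3,2,2,0]
Step 7: insert qs at [0, 4, 6, 12, 13] -> counters=[2,1,1,2,2,1,1,2,2,2,4,1,2,3,1,1,3,2,2,0]
Step 8: insert sz at [4, 6, 9, 16, 18] -> counters=[2,1,1,2,3,1,2,2,2,3,4,1,2,3,1,1,4,2,3,0]
Step 9: insert nwm at [1, 9, 13, 17, 18] -> counters=[2,2,1,2,3,1,2,2,2,4,4,1,2,4,1,1,4,3,4,0]
Step 10: insert l at [3, 6, 13, 14, 16] -> counters=[2,2,1,3,3,1,3,2,2,4,4,1,2,5,2,1,5,3,4,0]
Step 11: insert vwt at [1, 2, 16, 17, 18] -> counters=[2,3,2,3,3,1,3,2,2,4,4,1,2,5,2,1,6,4,5,0]
Step 12: insert khg at [3, 5, 7, 13, 18] -> counters=[2,3,2,4,3,2,3,3,2,4,4,1,2,6,2,1,6,4,6,0]
Step 13: insert qs at [0, 4, 6, 12, 13] -> counters=[3,3,2,4,4,2,4,3,2,4,4,1,3,7,2,1,6,4,6,0]
Step 14: insert l at [3, 6, 13, 14, 16] -> counters=[3,3,2,5,4,2,5,3,2,4,4,1,3,8,3,1,7,4,6,0]
Step 15: delete l at [3, 6, 13, 14, 16] -> counters=[3,3,2,4,4,2,4,3,2,4,4,1,3,7,2,1,6,4,6,0]
Step 16: insert sz at [4, 6, 9, 16, 18] -> counters=[3,3,2,4,5,2,5,3,2,5,4,1,3,7,2,1,7,4,7,0]
Final counters=[3,3,2,4,5,2,5,3,2,5,4,1,3,7,2,1,7,4,7,0] -> counters[5]=2

Answer: 2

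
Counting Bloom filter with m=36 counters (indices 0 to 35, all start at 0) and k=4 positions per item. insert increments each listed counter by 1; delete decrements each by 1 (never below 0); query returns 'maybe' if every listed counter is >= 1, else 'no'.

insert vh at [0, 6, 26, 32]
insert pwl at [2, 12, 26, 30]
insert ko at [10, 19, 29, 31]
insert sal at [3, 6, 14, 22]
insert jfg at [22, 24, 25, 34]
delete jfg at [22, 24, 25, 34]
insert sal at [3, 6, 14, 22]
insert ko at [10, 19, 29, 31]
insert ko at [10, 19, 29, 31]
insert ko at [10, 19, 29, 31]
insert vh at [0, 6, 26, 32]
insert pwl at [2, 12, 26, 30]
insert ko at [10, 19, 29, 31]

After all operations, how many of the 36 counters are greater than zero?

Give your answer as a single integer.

Step 1: insert vh at [0, 6, 26, 32] -> counters=[1,0,0,0,0,0,1,0,0,0,0,0,0,0,0,0,0,0,0,0,0,0,0,0,0,0,1,0,0,0,0,0,1,0,0,0]
Step 2: insert pwl at [2, 12, 26, 30] -> counters=[1,0,1,0,0,0,1,0,0,0,0,0,1,0,0,0,0,0,0,0,0,0,0,0,0,0,2,0,0,0,1,0,1,0,0,0]
Step 3: insert ko at [10, 19, 29, 31] -> counters=[1,0,1,0,0,0,1,0,0,0,1,0,1,0,0,0,0,0,0,1,0,0,0,0,0,0,2,0,0,1,1,1,1,0,0,0]
Step 4: insert sal at [3, 6, 14, 22] -> counters=[1,0,1,1,0,0,2,0,0,0,1,0,1,0,1,0,0,0,0,1,0,0,1,0,0,0,2,0,0,1,1,1,1,0,0,0]
Step 5: insert jfg at [22, 24, 25, 34] -> counters=[1,0,1,1,0,0,2,0,0,0,1,0,1,0,1,0,0,0,0,1,0,0,2,0,1,1,2,0,0,1,1,1,1,0,1,0]
Step 6: delete jfg at [22, 24, 25, 34] -> counters=[1,0,1,1,0,0,2,0,0,0,1,0,1,0,1,0,0,0,0,1,0,0,1,0,0,0,2,0,0,1,1,1,1,0,0,0]
Step 7: insert sal at [3, 6, 14, 22] -> counters=[1,0,1,2,0,0,3,0,0,0,1,0,1,0,2,0,0,0,0,1,0,0,2,0,0,0,2,0,0,1,1,1,1,0,0,0]
Step 8: insert ko at [10, 19, 29, 31] -> counters=[1,0,1,2,0,0,3,0,0,0,2,0,1,0,2,0,0,0,0,2,0,0,2,0,0,0,2,0,0,2,1,2,1,0,0,0]
Step 9: insert ko at [10, 19, 29, 31] -> counters=[1,0,1,2,0,0,3,0,0,0,3,0,1,0,2,0,0,0,0,3,0,0,2,0,0,0,2,0,0,3,1,3,1,0,0,0]
Step 10: insert ko at [10, 19, 29, 31] -> counters=[1,0,1,2,0,0,3,0,0,0,4,0,1,0,2,0,0,0,0,4,0,0,2,0,0,0,2,0,0,4,1,4,1,0,0,0]
Step 11: insert vh at [0, 6, 26, 32] -> counters=[2,0,1,2,0,0,4,0,0,0,4,0,1,0,2,0,0,0,0,4,0,0,2,0,0,0,3,0,0,4,1,4,2,0,0,0]
Step 12: insert pwl at [2, 12, 26, 30] -> counters=[2,0,2,2,0,0,4,0,0,0,4,0,2,0,2,0,0,0,0,4,0,0,2,0,0,0,4,0,0,4,2,4,2,0,0,0]
Step 13: insert ko at [10, 19, 29, 31] -> counters=[2,0,2,2,0,0,4,0,0,0,5,0,2,0,2,0,0,0,0,5,0,0,2,0,0,0,4,0,0,5,2,5,2,0,0,0]
Final counters=[2,0,2,2,0,0,4,0,0,0,5,0,2,0,2,0,0,0,0,5,0,0,2,0,0,0,4,0,0,5,2,5,2,0,0,0] -> 14 nonzero

Answer: 14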